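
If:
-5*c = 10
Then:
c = -2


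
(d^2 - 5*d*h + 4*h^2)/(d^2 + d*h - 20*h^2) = (d - h)/(d + 5*h)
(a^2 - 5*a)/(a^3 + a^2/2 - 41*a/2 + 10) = 2*a*(a - 5)/(2*a^3 + a^2 - 41*a + 20)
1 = 1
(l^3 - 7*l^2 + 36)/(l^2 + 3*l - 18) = (l^2 - 4*l - 12)/(l + 6)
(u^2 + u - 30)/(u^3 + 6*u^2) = (u - 5)/u^2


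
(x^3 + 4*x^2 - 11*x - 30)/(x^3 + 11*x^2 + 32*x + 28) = (x^2 + 2*x - 15)/(x^2 + 9*x + 14)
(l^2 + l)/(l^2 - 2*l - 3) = l/(l - 3)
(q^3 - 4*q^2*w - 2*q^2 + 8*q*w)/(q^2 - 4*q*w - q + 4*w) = q*(q - 2)/(q - 1)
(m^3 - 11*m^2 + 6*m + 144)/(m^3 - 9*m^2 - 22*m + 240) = (m + 3)/(m + 5)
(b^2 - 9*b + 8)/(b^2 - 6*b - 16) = (b - 1)/(b + 2)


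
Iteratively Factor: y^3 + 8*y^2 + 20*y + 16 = (y + 2)*(y^2 + 6*y + 8) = (y + 2)^2*(y + 4)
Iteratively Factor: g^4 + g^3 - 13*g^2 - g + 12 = (g - 3)*(g^3 + 4*g^2 - g - 4) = (g - 3)*(g + 4)*(g^2 - 1) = (g - 3)*(g + 1)*(g + 4)*(g - 1)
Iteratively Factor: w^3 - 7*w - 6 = (w - 3)*(w^2 + 3*w + 2) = (w - 3)*(w + 2)*(w + 1)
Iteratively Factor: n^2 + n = (n + 1)*(n)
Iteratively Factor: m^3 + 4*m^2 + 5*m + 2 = (m + 1)*(m^2 + 3*m + 2) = (m + 1)*(m + 2)*(m + 1)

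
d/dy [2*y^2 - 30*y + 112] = 4*y - 30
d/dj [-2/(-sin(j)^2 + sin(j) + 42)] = 2*(1 - 2*sin(j))*cos(j)/(sin(j) + cos(j)^2 + 41)^2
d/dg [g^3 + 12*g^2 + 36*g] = 3*g^2 + 24*g + 36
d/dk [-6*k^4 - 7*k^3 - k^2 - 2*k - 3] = -24*k^3 - 21*k^2 - 2*k - 2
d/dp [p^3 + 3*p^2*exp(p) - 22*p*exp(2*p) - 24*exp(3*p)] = 3*p^2*exp(p) + 3*p^2 - 44*p*exp(2*p) + 6*p*exp(p) - 72*exp(3*p) - 22*exp(2*p)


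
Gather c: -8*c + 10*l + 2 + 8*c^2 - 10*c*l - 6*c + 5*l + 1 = 8*c^2 + c*(-10*l - 14) + 15*l + 3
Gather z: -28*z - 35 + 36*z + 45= 8*z + 10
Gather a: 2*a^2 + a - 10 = 2*a^2 + a - 10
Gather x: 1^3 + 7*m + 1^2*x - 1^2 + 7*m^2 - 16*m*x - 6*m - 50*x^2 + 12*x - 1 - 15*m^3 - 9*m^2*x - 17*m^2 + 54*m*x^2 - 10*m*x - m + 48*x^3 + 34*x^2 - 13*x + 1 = -15*m^3 - 10*m^2 + 48*x^3 + x^2*(54*m - 16) + x*(-9*m^2 - 26*m)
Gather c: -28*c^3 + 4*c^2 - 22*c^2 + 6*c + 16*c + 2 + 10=-28*c^3 - 18*c^2 + 22*c + 12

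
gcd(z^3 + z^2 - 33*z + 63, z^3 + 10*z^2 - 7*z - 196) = z + 7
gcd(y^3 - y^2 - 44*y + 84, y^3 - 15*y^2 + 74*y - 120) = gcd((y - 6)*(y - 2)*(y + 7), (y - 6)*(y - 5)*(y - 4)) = y - 6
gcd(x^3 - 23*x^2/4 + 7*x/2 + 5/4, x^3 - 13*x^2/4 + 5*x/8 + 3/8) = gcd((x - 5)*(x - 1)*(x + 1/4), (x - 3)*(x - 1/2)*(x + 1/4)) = x + 1/4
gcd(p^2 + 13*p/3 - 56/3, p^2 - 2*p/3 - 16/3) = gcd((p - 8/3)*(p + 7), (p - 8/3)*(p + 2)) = p - 8/3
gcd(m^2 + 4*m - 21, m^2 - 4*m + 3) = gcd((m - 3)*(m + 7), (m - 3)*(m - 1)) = m - 3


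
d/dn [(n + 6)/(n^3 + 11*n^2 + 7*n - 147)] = (-2*n^2 - 15*n - 27)/(n^5 + 15*n^4 + 30*n^3 - 350*n^2 - 735*n + 3087)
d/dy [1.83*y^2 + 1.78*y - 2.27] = 3.66*y + 1.78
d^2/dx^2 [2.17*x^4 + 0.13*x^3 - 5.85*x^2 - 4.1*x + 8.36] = 26.04*x^2 + 0.78*x - 11.7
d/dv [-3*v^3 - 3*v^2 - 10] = 3*v*(-3*v - 2)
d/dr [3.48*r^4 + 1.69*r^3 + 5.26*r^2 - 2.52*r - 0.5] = 13.92*r^3 + 5.07*r^2 + 10.52*r - 2.52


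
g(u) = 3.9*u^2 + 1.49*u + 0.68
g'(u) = 7.8*u + 1.49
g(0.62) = 3.10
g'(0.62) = 6.33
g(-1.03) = 3.28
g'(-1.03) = -6.54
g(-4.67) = 78.78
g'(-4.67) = -34.94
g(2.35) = 25.72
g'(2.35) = 19.82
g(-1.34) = 5.69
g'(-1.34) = -8.96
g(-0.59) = 1.16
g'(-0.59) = -3.11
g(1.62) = 13.33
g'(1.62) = 14.13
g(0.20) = 1.13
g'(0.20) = 3.05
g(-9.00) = 303.17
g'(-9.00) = -68.71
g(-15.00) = 855.83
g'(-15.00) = -115.51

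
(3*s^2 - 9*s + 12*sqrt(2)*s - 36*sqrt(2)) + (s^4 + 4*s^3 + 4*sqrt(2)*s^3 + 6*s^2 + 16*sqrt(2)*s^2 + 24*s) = s^4 + 4*s^3 + 4*sqrt(2)*s^3 + 9*s^2 + 16*sqrt(2)*s^2 + 15*s + 12*sqrt(2)*s - 36*sqrt(2)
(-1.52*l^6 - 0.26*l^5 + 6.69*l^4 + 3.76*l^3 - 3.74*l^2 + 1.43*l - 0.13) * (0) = 0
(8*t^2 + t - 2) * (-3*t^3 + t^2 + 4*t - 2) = -24*t^5 + 5*t^4 + 39*t^3 - 14*t^2 - 10*t + 4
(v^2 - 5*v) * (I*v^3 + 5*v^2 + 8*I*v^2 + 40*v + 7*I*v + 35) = I*v^5 + 5*v^4 + 3*I*v^4 + 15*v^3 - 33*I*v^3 - 165*v^2 - 35*I*v^2 - 175*v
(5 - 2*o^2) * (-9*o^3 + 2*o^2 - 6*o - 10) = 18*o^5 - 4*o^4 - 33*o^3 + 30*o^2 - 30*o - 50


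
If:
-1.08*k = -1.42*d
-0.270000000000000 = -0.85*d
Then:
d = 0.32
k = 0.42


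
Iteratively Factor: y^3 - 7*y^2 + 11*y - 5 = (y - 1)*(y^2 - 6*y + 5) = (y - 1)^2*(y - 5)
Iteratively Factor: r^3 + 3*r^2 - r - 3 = (r - 1)*(r^2 + 4*r + 3) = (r - 1)*(r + 3)*(r + 1)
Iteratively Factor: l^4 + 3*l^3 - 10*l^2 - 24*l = (l - 3)*(l^3 + 6*l^2 + 8*l) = (l - 3)*(l + 4)*(l^2 + 2*l) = (l - 3)*(l + 2)*(l + 4)*(l)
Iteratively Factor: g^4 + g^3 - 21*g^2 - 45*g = (g)*(g^3 + g^2 - 21*g - 45) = g*(g - 5)*(g^2 + 6*g + 9) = g*(g - 5)*(g + 3)*(g + 3)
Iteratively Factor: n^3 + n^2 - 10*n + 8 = (n - 2)*(n^2 + 3*n - 4) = (n - 2)*(n + 4)*(n - 1)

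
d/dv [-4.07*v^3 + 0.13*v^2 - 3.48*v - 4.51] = -12.21*v^2 + 0.26*v - 3.48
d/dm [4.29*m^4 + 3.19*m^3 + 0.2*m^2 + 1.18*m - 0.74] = 17.16*m^3 + 9.57*m^2 + 0.4*m + 1.18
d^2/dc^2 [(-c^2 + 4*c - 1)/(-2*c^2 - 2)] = 4*c*(3 - c^2)/(c^6 + 3*c^4 + 3*c^2 + 1)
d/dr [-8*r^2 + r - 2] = 1 - 16*r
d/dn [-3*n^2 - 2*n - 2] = -6*n - 2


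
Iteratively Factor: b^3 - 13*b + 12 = (b - 1)*(b^2 + b - 12) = (b - 1)*(b + 4)*(b - 3)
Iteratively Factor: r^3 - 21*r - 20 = (r - 5)*(r^2 + 5*r + 4) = (r - 5)*(r + 4)*(r + 1)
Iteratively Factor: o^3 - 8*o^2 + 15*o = (o - 5)*(o^2 - 3*o) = o*(o - 5)*(o - 3)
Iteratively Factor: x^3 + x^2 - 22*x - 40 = (x - 5)*(x^2 + 6*x + 8) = (x - 5)*(x + 4)*(x + 2)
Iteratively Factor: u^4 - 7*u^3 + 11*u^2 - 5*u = (u)*(u^3 - 7*u^2 + 11*u - 5) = u*(u - 1)*(u^2 - 6*u + 5) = u*(u - 5)*(u - 1)*(u - 1)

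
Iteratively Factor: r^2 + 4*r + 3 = (r + 3)*(r + 1)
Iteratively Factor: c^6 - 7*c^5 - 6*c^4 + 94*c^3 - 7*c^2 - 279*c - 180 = (c - 4)*(c^5 - 3*c^4 - 18*c^3 + 22*c^2 + 81*c + 45) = (c - 4)*(c + 3)*(c^4 - 6*c^3 + 22*c + 15) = (c - 4)*(c - 3)*(c + 3)*(c^3 - 3*c^2 - 9*c - 5) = (c - 4)*(c - 3)*(c + 1)*(c + 3)*(c^2 - 4*c - 5) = (c - 5)*(c - 4)*(c - 3)*(c + 1)*(c + 3)*(c + 1)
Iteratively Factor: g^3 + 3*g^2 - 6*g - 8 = (g - 2)*(g^2 + 5*g + 4) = (g - 2)*(g + 1)*(g + 4)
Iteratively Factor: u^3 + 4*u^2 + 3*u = (u)*(u^2 + 4*u + 3) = u*(u + 1)*(u + 3)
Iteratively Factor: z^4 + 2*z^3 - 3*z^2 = (z)*(z^3 + 2*z^2 - 3*z) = z^2*(z^2 + 2*z - 3) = z^2*(z - 1)*(z + 3)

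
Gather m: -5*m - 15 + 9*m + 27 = 4*m + 12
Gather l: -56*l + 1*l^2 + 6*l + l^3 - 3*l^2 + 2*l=l^3 - 2*l^2 - 48*l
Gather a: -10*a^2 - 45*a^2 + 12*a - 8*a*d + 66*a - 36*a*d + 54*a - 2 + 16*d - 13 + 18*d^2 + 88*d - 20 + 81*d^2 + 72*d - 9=-55*a^2 + a*(132 - 44*d) + 99*d^2 + 176*d - 44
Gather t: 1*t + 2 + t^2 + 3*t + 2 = t^2 + 4*t + 4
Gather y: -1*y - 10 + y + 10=0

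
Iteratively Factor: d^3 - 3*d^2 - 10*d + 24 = (d - 4)*(d^2 + d - 6) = (d - 4)*(d - 2)*(d + 3)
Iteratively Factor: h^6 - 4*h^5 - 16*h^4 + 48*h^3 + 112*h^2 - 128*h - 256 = (h - 4)*(h^5 - 16*h^3 - 16*h^2 + 48*h + 64) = (h - 4)*(h - 2)*(h^4 + 2*h^3 - 12*h^2 - 40*h - 32) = (h - 4)^2*(h - 2)*(h^3 + 6*h^2 + 12*h + 8) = (h - 4)^2*(h - 2)*(h + 2)*(h^2 + 4*h + 4) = (h - 4)^2*(h - 2)*(h + 2)^2*(h + 2)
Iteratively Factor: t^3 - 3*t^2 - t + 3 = (t - 1)*(t^2 - 2*t - 3) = (t - 3)*(t - 1)*(t + 1)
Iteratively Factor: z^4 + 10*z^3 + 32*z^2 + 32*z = (z)*(z^3 + 10*z^2 + 32*z + 32) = z*(z + 4)*(z^2 + 6*z + 8) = z*(z + 4)^2*(z + 2)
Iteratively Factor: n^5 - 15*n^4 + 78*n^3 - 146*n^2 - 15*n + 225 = (n - 5)*(n^4 - 10*n^3 + 28*n^2 - 6*n - 45) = (n - 5)*(n - 3)*(n^3 - 7*n^2 + 7*n + 15) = (n - 5)*(n - 3)^2*(n^2 - 4*n - 5) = (n - 5)^2*(n - 3)^2*(n + 1)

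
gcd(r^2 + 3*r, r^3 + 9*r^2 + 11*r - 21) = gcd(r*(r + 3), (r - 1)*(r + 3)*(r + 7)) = r + 3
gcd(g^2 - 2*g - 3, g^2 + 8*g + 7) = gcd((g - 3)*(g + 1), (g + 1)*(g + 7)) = g + 1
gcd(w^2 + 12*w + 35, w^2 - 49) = w + 7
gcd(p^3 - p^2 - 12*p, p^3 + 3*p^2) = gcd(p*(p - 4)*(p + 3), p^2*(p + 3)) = p^2 + 3*p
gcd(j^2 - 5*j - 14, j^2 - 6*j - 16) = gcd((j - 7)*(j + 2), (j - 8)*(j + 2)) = j + 2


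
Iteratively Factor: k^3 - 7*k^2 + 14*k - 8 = (k - 1)*(k^2 - 6*k + 8) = (k - 2)*(k - 1)*(k - 4)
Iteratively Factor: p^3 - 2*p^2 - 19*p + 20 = (p - 5)*(p^2 + 3*p - 4) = (p - 5)*(p - 1)*(p + 4)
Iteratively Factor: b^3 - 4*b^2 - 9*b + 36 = (b - 3)*(b^2 - b - 12) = (b - 4)*(b - 3)*(b + 3)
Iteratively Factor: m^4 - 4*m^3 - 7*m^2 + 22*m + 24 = (m + 2)*(m^3 - 6*m^2 + 5*m + 12) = (m - 3)*(m + 2)*(m^2 - 3*m - 4) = (m - 4)*(m - 3)*(m + 2)*(m + 1)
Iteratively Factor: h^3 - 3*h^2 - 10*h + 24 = (h - 2)*(h^2 - h - 12) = (h - 4)*(h - 2)*(h + 3)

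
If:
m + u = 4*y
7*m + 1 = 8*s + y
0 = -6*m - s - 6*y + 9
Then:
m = 71/55 - 47*y/55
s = 69/55 - 48*y/55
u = 267*y/55 - 71/55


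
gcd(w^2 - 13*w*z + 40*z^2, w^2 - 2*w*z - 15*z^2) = -w + 5*z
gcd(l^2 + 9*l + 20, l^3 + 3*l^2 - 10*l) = l + 5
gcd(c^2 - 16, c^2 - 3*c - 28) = c + 4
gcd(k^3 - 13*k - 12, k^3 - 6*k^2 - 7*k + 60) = k^2 - k - 12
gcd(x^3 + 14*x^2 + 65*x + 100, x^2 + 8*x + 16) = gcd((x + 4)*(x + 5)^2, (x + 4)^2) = x + 4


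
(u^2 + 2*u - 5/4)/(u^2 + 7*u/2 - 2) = (u + 5/2)/(u + 4)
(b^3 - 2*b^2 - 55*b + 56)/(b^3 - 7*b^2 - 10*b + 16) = (b + 7)/(b + 2)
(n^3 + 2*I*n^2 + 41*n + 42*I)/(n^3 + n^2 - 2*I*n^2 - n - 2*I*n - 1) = (n^3 + 2*I*n^2 + 41*n + 42*I)/(n^3 + n^2*(1 - 2*I) - n*(1 + 2*I) - 1)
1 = 1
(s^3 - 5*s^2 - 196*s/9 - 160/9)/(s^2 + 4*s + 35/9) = (3*s^2 - 20*s - 32)/(3*s + 7)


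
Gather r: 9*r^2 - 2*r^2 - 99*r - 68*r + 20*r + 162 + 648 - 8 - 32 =7*r^2 - 147*r + 770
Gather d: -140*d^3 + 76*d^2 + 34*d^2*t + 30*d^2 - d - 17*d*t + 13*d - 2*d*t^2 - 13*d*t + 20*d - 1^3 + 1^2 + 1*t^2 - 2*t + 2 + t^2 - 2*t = -140*d^3 + d^2*(34*t + 106) + d*(-2*t^2 - 30*t + 32) + 2*t^2 - 4*t + 2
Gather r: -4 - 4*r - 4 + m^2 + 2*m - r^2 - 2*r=m^2 + 2*m - r^2 - 6*r - 8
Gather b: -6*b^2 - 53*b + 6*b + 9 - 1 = -6*b^2 - 47*b + 8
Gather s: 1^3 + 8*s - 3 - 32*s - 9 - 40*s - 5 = -64*s - 16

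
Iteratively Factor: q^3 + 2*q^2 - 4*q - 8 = (q + 2)*(q^2 - 4) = (q - 2)*(q + 2)*(q + 2)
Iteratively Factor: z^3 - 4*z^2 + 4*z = (z - 2)*(z^2 - 2*z) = z*(z - 2)*(z - 2)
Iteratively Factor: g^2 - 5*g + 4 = (g - 1)*(g - 4)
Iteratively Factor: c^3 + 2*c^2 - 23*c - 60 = (c + 4)*(c^2 - 2*c - 15) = (c + 3)*(c + 4)*(c - 5)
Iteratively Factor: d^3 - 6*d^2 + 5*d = (d)*(d^2 - 6*d + 5) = d*(d - 5)*(d - 1)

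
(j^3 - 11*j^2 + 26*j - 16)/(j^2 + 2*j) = (j^3 - 11*j^2 + 26*j - 16)/(j*(j + 2))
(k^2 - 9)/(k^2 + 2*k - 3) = (k - 3)/(k - 1)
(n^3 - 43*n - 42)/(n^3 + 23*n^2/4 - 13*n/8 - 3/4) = 8*(n^2 - 6*n - 7)/(8*n^2 - 2*n - 1)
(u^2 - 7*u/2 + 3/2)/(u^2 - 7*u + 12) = (u - 1/2)/(u - 4)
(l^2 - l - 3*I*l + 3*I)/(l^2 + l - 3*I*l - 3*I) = (l - 1)/(l + 1)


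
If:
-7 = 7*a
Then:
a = -1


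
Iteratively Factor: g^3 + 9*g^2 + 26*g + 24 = (g + 2)*(g^2 + 7*g + 12) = (g + 2)*(g + 4)*(g + 3)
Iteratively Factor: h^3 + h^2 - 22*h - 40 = (h + 4)*(h^2 - 3*h - 10) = (h - 5)*(h + 4)*(h + 2)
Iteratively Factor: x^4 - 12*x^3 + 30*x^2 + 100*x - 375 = (x - 5)*(x^3 - 7*x^2 - 5*x + 75) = (x - 5)^2*(x^2 - 2*x - 15) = (x - 5)^3*(x + 3)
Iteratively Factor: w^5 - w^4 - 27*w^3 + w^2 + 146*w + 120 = (w - 5)*(w^4 + 4*w^3 - 7*w^2 - 34*w - 24) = (w - 5)*(w + 2)*(w^3 + 2*w^2 - 11*w - 12) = (w - 5)*(w - 3)*(w + 2)*(w^2 + 5*w + 4) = (w - 5)*(w - 3)*(w + 1)*(w + 2)*(w + 4)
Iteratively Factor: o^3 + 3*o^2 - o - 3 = (o - 1)*(o^2 + 4*o + 3) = (o - 1)*(o + 3)*(o + 1)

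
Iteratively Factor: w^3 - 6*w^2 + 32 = (w + 2)*(w^2 - 8*w + 16) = (w - 4)*(w + 2)*(w - 4)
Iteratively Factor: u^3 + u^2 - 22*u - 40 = (u + 4)*(u^2 - 3*u - 10) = (u - 5)*(u + 4)*(u + 2)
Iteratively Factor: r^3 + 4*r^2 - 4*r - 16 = (r + 2)*(r^2 + 2*r - 8) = (r + 2)*(r + 4)*(r - 2)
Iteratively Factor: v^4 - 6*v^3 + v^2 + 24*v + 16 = (v + 1)*(v^3 - 7*v^2 + 8*v + 16) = (v - 4)*(v + 1)*(v^2 - 3*v - 4) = (v - 4)*(v + 1)^2*(v - 4)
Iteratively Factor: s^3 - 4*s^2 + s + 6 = (s + 1)*(s^2 - 5*s + 6) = (s - 3)*(s + 1)*(s - 2)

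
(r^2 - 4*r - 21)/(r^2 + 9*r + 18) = (r - 7)/(r + 6)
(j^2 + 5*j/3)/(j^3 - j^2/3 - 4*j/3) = (3*j + 5)/(3*j^2 - j - 4)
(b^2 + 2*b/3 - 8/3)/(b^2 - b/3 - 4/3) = (b + 2)/(b + 1)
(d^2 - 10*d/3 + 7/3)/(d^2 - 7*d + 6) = (d - 7/3)/(d - 6)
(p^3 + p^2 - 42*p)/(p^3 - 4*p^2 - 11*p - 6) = p*(p + 7)/(p^2 + 2*p + 1)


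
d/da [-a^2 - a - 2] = -2*a - 1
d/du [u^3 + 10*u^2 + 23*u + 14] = 3*u^2 + 20*u + 23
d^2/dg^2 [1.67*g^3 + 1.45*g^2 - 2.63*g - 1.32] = 10.02*g + 2.9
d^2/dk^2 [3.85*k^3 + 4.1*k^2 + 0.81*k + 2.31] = 23.1*k + 8.2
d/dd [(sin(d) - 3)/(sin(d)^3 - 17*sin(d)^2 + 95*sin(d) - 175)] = 2*(8*sin(d) + cos(d)^2 - 12)*cos(d)/((sin(d) - 7)^2*(sin(d) - 5)^3)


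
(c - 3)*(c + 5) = c^2 + 2*c - 15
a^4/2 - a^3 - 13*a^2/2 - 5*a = a*(a/2 + 1/2)*(a - 5)*(a + 2)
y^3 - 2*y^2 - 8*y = y*(y - 4)*(y + 2)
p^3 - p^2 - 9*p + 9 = (p - 3)*(p - 1)*(p + 3)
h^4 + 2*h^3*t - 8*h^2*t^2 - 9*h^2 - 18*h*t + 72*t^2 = (h - 3)*(h + 3)*(h - 2*t)*(h + 4*t)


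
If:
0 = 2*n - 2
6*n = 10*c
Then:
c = 3/5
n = 1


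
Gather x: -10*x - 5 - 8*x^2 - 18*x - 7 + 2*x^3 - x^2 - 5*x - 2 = 2*x^3 - 9*x^2 - 33*x - 14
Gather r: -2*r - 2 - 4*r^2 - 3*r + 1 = -4*r^2 - 5*r - 1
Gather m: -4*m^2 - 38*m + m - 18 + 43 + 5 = -4*m^2 - 37*m + 30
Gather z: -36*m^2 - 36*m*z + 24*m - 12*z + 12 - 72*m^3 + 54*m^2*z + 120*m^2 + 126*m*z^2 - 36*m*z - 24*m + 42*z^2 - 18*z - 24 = -72*m^3 + 84*m^2 + z^2*(126*m + 42) + z*(54*m^2 - 72*m - 30) - 12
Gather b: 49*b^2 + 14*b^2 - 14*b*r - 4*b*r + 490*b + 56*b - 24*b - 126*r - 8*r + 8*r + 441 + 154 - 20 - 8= 63*b^2 + b*(522 - 18*r) - 126*r + 567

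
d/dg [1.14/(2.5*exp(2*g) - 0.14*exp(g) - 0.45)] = (0.1596 - 5.7*exp(g))*exp(g)/(-2.5*exp(2*g) + 0.14*exp(g) + 0.45)^2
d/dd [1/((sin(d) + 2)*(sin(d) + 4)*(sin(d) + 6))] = (-24*sin(d) + 3*cos(d)^2 - 47)*cos(d)/((sin(d) + 2)^2*(sin(d) + 4)^2*(sin(d) + 6)^2)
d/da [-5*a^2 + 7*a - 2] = 7 - 10*a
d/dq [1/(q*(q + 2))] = 2*(-q - 1)/(q^2*(q^2 + 4*q + 4))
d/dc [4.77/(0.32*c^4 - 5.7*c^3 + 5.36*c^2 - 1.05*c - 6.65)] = (-6.1056*c^3 + 81.567*c^2 - 51.1344*c + 5.0085)/(-0.32*c^4 + 5.7*c^3 - 5.36*c^2 + 1.05*c + 6.65)^2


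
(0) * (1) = 0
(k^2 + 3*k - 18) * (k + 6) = k^3 + 9*k^2 - 108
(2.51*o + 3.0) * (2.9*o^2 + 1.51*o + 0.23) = 7.279*o^3 + 12.4901*o^2 + 5.1073*o + 0.69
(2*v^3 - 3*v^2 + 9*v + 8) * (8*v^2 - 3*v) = 16*v^5 - 30*v^4 + 81*v^3 + 37*v^2 - 24*v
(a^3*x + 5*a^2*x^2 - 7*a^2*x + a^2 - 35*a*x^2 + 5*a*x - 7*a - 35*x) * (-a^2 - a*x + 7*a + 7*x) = -a^5*x - 6*a^4*x^2 + 14*a^4*x - a^4 - 5*a^3*x^3 + 84*a^3*x^2 - 55*a^3*x + 14*a^3 + 70*a^2*x^3 - 299*a^2*x^2 + 84*a^2*x - 49*a^2 - 245*a*x^3 + 70*a*x^2 - 294*a*x - 245*x^2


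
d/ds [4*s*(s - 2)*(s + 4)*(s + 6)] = 16*s^3 + 96*s^2 + 32*s - 192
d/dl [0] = 0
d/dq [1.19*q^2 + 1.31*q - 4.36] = 2.38*q + 1.31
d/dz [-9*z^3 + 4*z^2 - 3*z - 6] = -27*z^2 + 8*z - 3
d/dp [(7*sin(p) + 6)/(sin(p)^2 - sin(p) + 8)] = (-7*sin(p)^2 - 12*sin(p) + 62)*cos(p)/(sin(p)^2 - sin(p) + 8)^2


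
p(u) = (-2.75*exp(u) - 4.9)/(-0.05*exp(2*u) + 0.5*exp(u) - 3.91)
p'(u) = (-2.75*exp(u) - 4.9)*(0.1*exp(2*u) - 0.5*exp(u))/(-0.05*exp(2*u) + 0.5*exp(u) - 3.91)^2 - 2.75*exp(u)/(-0.05*exp(2*u) + 0.5*exp(u) - 3.91)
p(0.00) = 2.21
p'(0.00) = 1.05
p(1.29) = 5.41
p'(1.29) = 4.60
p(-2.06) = 1.36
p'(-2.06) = 0.11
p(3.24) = 3.16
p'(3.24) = -4.03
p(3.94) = 1.33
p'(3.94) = -1.58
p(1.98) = 8.52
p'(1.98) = 2.09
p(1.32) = 5.55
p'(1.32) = 4.71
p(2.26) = 8.42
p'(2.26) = -2.87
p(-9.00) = 1.25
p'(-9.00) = 0.00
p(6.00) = 0.14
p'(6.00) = -0.14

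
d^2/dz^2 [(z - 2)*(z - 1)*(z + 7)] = 6*z + 8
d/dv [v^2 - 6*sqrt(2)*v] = 2*v - 6*sqrt(2)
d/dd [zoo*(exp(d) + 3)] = zoo*exp(d)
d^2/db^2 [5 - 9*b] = 0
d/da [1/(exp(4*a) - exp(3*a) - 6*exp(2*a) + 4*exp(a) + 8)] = (-4*exp(3*a) + 3*exp(2*a) + 12*exp(a) - 4)*exp(a)/(exp(4*a) - exp(3*a) - 6*exp(2*a) + 4*exp(a) + 8)^2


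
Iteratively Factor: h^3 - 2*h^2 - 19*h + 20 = (h + 4)*(h^2 - 6*h + 5) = (h - 1)*(h + 4)*(h - 5)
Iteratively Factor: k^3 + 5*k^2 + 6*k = (k + 2)*(k^2 + 3*k) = k*(k + 2)*(k + 3)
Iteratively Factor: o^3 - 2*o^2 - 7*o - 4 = (o + 1)*(o^2 - 3*o - 4) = (o - 4)*(o + 1)*(o + 1)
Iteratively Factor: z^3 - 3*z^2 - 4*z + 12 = (z - 2)*(z^2 - z - 6) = (z - 2)*(z + 2)*(z - 3)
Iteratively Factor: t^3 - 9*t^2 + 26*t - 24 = (t - 4)*(t^2 - 5*t + 6) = (t - 4)*(t - 2)*(t - 3)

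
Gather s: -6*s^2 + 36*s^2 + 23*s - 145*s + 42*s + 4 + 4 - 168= 30*s^2 - 80*s - 160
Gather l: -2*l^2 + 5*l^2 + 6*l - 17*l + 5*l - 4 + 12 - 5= 3*l^2 - 6*l + 3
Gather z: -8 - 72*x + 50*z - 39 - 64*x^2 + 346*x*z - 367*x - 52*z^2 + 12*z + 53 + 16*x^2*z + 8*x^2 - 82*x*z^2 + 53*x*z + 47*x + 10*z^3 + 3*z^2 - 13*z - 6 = -56*x^2 - 392*x + 10*z^3 + z^2*(-82*x - 49) + z*(16*x^2 + 399*x + 49)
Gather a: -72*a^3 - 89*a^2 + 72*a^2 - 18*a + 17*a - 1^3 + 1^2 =-72*a^3 - 17*a^2 - a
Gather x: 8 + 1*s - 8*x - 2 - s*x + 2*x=s + x*(-s - 6) + 6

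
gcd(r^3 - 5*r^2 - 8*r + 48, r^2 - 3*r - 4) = r - 4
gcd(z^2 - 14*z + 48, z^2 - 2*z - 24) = z - 6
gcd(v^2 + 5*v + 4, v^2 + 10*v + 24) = v + 4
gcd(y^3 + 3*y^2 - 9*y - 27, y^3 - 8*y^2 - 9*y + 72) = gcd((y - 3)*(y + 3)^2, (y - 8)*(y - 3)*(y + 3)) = y^2 - 9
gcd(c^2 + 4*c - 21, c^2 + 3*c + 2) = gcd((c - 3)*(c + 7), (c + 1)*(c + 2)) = 1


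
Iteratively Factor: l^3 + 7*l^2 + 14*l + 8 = (l + 2)*(l^2 + 5*l + 4) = (l + 1)*(l + 2)*(l + 4)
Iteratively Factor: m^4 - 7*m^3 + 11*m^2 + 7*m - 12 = (m + 1)*(m^3 - 8*m^2 + 19*m - 12) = (m - 1)*(m + 1)*(m^2 - 7*m + 12) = (m - 4)*(m - 1)*(m + 1)*(m - 3)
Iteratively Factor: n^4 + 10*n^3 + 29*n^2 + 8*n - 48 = (n + 4)*(n^3 + 6*n^2 + 5*n - 12) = (n + 3)*(n + 4)*(n^2 + 3*n - 4) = (n - 1)*(n + 3)*(n + 4)*(n + 4)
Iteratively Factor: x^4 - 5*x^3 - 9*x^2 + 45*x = (x + 3)*(x^3 - 8*x^2 + 15*x) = (x - 3)*(x + 3)*(x^2 - 5*x) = (x - 5)*(x - 3)*(x + 3)*(x)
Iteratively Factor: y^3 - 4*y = (y + 2)*(y^2 - 2*y) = y*(y + 2)*(y - 2)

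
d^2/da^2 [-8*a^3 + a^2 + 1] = 2 - 48*a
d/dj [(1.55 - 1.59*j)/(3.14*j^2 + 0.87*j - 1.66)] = (4.9926*j^2 - 9.734*j + 1.2909)/(9.8596*j^4 + 5.4636*j^3 - 9.6679*j^2 - 2.8884*j + 2.7556)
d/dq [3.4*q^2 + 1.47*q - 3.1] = 6.8*q + 1.47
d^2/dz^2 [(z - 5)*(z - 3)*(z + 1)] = 6*z - 14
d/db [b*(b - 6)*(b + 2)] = 3*b^2 - 8*b - 12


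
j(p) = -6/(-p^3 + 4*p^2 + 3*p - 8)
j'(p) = -6*(3*p^2 - 8*p - 3)/(-p^3 + 4*p^2 + 3*p - 8)^2 = 6*(-3*p^2 + 8*p + 3)/(p^3 - 4*p^2 - 3*p + 8)^2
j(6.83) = 0.05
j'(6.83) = -0.03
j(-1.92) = -0.74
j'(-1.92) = -2.16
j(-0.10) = 0.73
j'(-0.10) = 0.19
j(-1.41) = 4.07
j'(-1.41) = -39.32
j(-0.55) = 0.73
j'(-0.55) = -0.20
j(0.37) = 0.94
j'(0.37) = 0.81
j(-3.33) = -0.09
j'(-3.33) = -0.09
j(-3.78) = -0.07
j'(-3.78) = -0.05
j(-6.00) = -0.02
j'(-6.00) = -0.00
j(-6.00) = -0.02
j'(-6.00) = -0.00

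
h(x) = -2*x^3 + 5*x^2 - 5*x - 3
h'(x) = -6*x^2 + 10*x - 5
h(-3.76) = 192.80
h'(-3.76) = -127.43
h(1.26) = -5.36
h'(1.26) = -1.93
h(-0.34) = -0.64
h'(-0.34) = -9.09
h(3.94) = -67.41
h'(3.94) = -58.74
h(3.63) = -50.93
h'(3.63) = -47.76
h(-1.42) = 19.91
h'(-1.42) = -31.30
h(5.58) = -222.70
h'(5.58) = -136.02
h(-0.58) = 1.97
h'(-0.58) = -12.82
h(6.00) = -285.00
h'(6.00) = -161.00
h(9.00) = -1101.00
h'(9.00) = -401.00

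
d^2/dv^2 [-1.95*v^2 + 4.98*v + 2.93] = -3.90000000000000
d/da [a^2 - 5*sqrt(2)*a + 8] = 2*a - 5*sqrt(2)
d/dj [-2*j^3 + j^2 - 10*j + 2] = -6*j^2 + 2*j - 10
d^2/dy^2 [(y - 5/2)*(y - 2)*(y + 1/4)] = 6*y - 17/2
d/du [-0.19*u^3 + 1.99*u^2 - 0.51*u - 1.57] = -0.57*u^2 + 3.98*u - 0.51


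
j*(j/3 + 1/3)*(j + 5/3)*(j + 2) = j^4/3 + 14*j^3/9 + 7*j^2/3 + 10*j/9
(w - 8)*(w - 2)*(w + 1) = w^3 - 9*w^2 + 6*w + 16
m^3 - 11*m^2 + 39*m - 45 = (m - 5)*(m - 3)^2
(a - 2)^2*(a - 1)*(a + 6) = a^4 + a^3 - 22*a^2 + 44*a - 24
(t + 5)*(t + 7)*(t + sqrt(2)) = t^3 + sqrt(2)*t^2 + 12*t^2 + 12*sqrt(2)*t + 35*t + 35*sqrt(2)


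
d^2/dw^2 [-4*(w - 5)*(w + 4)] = -8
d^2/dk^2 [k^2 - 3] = 2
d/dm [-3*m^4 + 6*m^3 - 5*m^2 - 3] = 2*m*(-6*m^2 + 9*m - 5)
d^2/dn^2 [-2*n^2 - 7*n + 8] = -4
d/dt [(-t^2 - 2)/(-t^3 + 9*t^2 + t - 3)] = (-t^4 - 7*t^2 + 42*t + 2)/(t^6 - 18*t^5 + 79*t^4 + 24*t^3 - 53*t^2 - 6*t + 9)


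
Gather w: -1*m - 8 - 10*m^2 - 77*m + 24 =-10*m^2 - 78*m + 16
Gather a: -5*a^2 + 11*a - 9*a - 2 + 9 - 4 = -5*a^2 + 2*a + 3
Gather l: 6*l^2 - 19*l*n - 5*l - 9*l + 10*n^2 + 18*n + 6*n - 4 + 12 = 6*l^2 + l*(-19*n - 14) + 10*n^2 + 24*n + 8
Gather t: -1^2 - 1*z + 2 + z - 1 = 0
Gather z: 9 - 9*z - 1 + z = 8 - 8*z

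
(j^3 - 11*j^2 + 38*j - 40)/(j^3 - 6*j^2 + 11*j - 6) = (j^2 - 9*j + 20)/(j^2 - 4*j + 3)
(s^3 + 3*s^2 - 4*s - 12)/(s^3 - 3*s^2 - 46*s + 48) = (s^3 + 3*s^2 - 4*s - 12)/(s^3 - 3*s^2 - 46*s + 48)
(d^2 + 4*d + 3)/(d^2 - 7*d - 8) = (d + 3)/(d - 8)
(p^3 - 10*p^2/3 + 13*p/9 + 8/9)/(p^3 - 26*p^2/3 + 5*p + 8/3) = (p - 8/3)/(p - 8)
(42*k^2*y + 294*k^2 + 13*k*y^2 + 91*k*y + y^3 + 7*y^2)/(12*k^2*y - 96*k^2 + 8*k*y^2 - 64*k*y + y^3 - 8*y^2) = (7*k*y + 49*k + y^2 + 7*y)/(2*k*y - 16*k + y^2 - 8*y)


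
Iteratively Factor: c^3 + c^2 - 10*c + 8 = (c + 4)*(c^2 - 3*c + 2) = (c - 1)*(c + 4)*(c - 2)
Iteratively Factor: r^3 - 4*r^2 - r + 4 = (r - 4)*(r^2 - 1) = (r - 4)*(r - 1)*(r + 1)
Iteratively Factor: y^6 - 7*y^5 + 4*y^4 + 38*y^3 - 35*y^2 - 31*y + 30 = (y - 5)*(y^5 - 2*y^4 - 6*y^3 + 8*y^2 + 5*y - 6) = (y - 5)*(y - 3)*(y^4 + y^3 - 3*y^2 - y + 2) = (y - 5)*(y - 3)*(y + 2)*(y^3 - y^2 - y + 1) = (y - 5)*(y - 3)*(y - 1)*(y + 2)*(y^2 - 1) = (y - 5)*(y - 3)*(y - 1)*(y + 1)*(y + 2)*(y - 1)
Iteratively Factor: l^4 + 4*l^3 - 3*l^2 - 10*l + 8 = (l + 2)*(l^3 + 2*l^2 - 7*l + 4) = (l - 1)*(l + 2)*(l^2 + 3*l - 4) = (l - 1)*(l + 2)*(l + 4)*(l - 1)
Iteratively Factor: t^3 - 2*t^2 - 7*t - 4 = (t - 4)*(t^2 + 2*t + 1) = (t - 4)*(t + 1)*(t + 1)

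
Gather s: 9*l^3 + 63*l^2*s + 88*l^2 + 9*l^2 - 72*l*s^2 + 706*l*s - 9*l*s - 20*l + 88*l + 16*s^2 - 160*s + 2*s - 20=9*l^3 + 97*l^2 + 68*l + s^2*(16 - 72*l) + s*(63*l^2 + 697*l - 158) - 20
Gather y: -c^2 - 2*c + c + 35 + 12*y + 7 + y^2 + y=-c^2 - c + y^2 + 13*y + 42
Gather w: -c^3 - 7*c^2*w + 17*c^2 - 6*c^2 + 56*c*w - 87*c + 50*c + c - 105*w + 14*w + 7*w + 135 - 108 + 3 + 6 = -c^3 + 11*c^2 - 36*c + w*(-7*c^2 + 56*c - 84) + 36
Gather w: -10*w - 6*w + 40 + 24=64 - 16*w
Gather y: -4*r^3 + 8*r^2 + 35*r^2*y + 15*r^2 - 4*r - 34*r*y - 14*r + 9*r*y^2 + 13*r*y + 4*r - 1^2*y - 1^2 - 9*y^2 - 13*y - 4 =-4*r^3 + 23*r^2 - 14*r + y^2*(9*r - 9) + y*(35*r^2 - 21*r - 14) - 5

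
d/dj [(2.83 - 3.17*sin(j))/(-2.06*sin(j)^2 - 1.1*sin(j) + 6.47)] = (-6.5302*sin(j)^2 + 11.6596*sin(j) - 17.3969)*cos(j)/(4.2436*sin(j)^4 + 4.532*sin(j)^3 - 25.4464*sin(j)^2 - 14.234*sin(j) + 41.8609)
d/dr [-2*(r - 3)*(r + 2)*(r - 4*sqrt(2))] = -6*r^2 + 4*r + 16*sqrt(2)*r - 8*sqrt(2) + 12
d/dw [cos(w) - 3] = -sin(w)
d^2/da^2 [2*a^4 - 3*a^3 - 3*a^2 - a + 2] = 24*a^2 - 18*a - 6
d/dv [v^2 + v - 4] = 2*v + 1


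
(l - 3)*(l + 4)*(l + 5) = l^3 + 6*l^2 - 7*l - 60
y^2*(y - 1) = y^3 - y^2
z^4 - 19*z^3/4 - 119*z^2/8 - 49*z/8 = z*(z - 7)*(z + 1/2)*(z + 7/4)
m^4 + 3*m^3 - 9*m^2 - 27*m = m*(m - 3)*(m + 3)^2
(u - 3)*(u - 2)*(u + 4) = u^3 - u^2 - 14*u + 24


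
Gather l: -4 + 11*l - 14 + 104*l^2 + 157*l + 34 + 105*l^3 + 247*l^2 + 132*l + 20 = 105*l^3 + 351*l^2 + 300*l + 36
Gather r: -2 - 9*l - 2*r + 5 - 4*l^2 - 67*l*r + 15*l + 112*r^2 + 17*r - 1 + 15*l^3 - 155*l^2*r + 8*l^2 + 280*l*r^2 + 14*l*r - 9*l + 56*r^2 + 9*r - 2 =15*l^3 + 4*l^2 - 3*l + r^2*(280*l + 168) + r*(-155*l^2 - 53*l + 24)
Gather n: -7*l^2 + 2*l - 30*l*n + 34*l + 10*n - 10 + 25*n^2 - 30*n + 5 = -7*l^2 + 36*l + 25*n^2 + n*(-30*l - 20) - 5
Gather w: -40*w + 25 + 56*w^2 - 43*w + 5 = 56*w^2 - 83*w + 30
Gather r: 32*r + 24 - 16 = 32*r + 8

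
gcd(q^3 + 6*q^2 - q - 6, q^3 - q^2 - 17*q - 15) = q + 1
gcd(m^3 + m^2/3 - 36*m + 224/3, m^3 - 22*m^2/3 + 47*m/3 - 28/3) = m - 4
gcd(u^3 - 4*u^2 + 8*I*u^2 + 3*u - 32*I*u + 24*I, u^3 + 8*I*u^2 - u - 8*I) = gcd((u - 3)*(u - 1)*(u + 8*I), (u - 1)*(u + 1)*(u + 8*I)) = u^2 + u*(-1 + 8*I) - 8*I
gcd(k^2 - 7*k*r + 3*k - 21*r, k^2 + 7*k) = 1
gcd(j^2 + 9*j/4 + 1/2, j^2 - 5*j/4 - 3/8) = j + 1/4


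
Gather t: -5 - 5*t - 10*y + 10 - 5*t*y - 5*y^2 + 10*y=t*(-5*y - 5) - 5*y^2 + 5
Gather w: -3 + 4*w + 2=4*w - 1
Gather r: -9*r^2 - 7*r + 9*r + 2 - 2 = -9*r^2 + 2*r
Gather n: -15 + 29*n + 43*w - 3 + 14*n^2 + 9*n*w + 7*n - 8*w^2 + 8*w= 14*n^2 + n*(9*w + 36) - 8*w^2 + 51*w - 18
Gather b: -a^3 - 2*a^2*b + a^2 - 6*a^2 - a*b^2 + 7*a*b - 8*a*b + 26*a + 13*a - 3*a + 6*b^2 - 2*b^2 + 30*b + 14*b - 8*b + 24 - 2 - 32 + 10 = -a^3 - 5*a^2 + 36*a + b^2*(4 - a) + b*(-2*a^2 - a + 36)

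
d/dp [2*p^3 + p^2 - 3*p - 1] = 6*p^2 + 2*p - 3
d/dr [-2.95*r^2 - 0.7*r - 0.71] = -5.9*r - 0.7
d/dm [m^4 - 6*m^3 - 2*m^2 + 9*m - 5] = 4*m^3 - 18*m^2 - 4*m + 9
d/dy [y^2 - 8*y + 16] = 2*y - 8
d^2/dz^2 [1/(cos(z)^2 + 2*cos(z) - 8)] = (-8*sin(z)^4 + 76*sin(z)^2 - 17*cos(z) - 3*cos(3*z) - 20)/(2*(cos(z) - 2)^3*(cos(z) + 4)^3)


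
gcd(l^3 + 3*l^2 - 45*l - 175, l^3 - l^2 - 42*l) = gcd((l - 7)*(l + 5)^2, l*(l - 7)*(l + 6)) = l - 7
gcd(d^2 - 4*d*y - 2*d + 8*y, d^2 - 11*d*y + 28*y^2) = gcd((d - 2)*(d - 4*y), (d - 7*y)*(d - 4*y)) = -d + 4*y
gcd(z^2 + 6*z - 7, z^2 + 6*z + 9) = 1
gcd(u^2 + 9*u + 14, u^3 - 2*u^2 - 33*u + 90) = 1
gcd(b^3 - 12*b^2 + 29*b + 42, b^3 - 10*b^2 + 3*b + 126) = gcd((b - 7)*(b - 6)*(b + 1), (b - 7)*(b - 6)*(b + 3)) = b^2 - 13*b + 42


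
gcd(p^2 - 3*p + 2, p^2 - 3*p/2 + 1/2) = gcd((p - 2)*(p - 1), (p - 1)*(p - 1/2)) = p - 1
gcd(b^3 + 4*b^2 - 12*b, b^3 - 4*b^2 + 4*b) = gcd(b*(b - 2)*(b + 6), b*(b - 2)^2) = b^2 - 2*b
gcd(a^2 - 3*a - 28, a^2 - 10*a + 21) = a - 7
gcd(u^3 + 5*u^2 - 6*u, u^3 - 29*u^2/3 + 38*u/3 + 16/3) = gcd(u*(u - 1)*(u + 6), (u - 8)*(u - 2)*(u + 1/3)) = 1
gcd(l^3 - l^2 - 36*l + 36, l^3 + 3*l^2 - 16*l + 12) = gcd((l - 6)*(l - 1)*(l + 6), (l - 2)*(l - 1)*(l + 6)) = l^2 + 5*l - 6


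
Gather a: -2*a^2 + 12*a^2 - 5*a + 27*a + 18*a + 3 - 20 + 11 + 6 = 10*a^2 + 40*a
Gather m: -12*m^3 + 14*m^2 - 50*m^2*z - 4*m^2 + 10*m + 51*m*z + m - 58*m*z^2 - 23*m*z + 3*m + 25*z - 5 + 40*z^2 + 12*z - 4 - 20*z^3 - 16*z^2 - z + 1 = -12*m^3 + m^2*(10 - 50*z) + m*(-58*z^2 + 28*z + 14) - 20*z^3 + 24*z^2 + 36*z - 8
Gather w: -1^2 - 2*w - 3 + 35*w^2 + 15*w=35*w^2 + 13*w - 4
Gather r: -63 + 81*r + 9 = 81*r - 54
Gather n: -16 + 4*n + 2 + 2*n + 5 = 6*n - 9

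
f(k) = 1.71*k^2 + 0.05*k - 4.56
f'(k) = 3.42*k + 0.05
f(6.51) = 68.24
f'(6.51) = 22.31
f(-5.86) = 53.87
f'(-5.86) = -19.99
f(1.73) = 0.64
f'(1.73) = 5.97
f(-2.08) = 2.73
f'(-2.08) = -7.06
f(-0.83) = -3.42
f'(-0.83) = -2.79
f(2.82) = 9.18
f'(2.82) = 9.69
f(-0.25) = -4.47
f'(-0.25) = -0.80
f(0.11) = -4.53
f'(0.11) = 0.43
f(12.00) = 242.28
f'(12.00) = 41.09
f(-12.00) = 241.08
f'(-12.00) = -40.99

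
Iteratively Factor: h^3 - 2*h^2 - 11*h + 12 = (h + 3)*(h^2 - 5*h + 4) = (h - 1)*(h + 3)*(h - 4)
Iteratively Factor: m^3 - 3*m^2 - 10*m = (m + 2)*(m^2 - 5*m) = (m - 5)*(m + 2)*(m)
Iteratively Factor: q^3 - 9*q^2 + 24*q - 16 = (q - 1)*(q^2 - 8*q + 16) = (q - 4)*(q - 1)*(q - 4)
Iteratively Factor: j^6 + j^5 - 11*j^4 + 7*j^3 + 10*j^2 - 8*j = (j - 2)*(j^5 + 3*j^4 - 5*j^3 - 3*j^2 + 4*j) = (j - 2)*(j + 4)*(j^4 - j^3 - j^2 + j) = (j - 2)*(j + 1)*(j + 4)*(j^3 - 2*j^2 + j) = (j - 2)*(j - 1)*(j + 1)*(j + 4)*(j^2 - j) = j*(j - 2)*(j - 1)*(j + 1)*(j + 4)*(j - 1)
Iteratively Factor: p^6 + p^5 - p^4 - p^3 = (p + 1)*(p^5 - p^3) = p*(p + 1)*(p^4 - p^2) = p^2*(p + 1)*(p^3 - p) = p^2*(p - 1)*(p + 1)*(p^2 + p) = p^2*(p - 1)*(p + 1)^2*(p)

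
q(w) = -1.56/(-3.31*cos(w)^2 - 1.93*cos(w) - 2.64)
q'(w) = -1.56*(-6.62*sin(w)*cos(w) - 1.93*sin(w))/(-3.31*cos(w)^2 - 1.93*cos(w) - 2.64)^2 = (10.3272*cos(w) + 3.0108)*sin(w)/(3.31*cos(w)^2 + 1.93*cos(w) + 2.64)^2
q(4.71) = 0.59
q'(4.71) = -0.43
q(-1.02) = 0.34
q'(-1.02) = -0.35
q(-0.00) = 0.20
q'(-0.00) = 0.00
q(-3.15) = 0.39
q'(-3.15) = -0.00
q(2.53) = 0.48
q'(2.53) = -0.29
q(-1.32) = 0.47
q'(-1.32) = -0.49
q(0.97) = 0.33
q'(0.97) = 0.32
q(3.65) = 0.45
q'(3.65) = 0.24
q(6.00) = 0.21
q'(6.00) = -0.06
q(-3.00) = 0.39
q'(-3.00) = 0.06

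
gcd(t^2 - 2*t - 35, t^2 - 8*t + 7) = t - 7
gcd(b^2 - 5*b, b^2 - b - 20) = b - 5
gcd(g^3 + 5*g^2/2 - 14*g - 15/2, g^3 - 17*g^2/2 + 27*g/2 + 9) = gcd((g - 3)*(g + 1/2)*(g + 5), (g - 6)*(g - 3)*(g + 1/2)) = g^2 - 5*g/2 - 3/2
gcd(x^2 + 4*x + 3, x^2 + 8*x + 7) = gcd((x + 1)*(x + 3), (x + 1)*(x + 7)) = x + 1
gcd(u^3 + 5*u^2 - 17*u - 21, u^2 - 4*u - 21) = 1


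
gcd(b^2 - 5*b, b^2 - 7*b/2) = b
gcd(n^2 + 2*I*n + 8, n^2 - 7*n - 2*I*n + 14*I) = n - 2*I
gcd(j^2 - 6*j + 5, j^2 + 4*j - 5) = j - 1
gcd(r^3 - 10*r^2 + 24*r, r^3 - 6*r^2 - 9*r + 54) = r - 6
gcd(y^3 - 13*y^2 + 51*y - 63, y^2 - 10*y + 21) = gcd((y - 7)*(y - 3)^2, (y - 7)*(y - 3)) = y^2 - 10*y + 21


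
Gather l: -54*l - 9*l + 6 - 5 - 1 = -63*l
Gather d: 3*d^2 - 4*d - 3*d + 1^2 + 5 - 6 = 3*d^2 - 7*d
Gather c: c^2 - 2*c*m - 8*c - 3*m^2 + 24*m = c^2 + c*(-2*m - 8) - 3*m^2 + 24*m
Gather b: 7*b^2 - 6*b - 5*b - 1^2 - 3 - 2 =7*b^2 - 11*b - 6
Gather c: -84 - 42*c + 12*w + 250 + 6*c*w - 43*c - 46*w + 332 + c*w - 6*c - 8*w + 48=c*(7*w - 91) - 42*w + 546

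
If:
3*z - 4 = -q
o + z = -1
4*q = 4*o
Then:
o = -7/2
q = -7/2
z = 5/2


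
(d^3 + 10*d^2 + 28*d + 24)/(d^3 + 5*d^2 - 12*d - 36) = (d + 2)/(d - 3)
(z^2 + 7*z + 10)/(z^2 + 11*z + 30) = (z + 2)/(z + 6)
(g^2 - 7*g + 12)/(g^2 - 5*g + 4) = (g - 3)/(g - 1)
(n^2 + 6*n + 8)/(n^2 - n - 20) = (n + 2)/(n - 5)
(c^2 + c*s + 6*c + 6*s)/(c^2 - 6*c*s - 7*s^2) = (-c - 6)/(-c + 7*s)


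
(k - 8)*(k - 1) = k^2 - 9*k + 8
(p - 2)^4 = p^4 - 8*p^3 + 24*p^2 - 32*p + 16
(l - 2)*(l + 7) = l^2 + 5*l - 14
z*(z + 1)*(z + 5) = z^3 + 6*z^2 + 5*z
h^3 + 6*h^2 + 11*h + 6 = (h + 1)*(h + 2)*(h + 3)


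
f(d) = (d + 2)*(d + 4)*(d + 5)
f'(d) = (d + 2)*(d + 4) + (d + 2)*(d + 5) + (d + 4)*(d + 5) = 3*d^2 + 22*d + 38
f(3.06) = 287.93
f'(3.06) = 133.41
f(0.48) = 60.88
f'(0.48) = 49.25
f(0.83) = 79.69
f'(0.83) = 58.33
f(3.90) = 414.83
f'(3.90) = 169.43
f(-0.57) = 21.73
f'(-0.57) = 26.43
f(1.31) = 110.91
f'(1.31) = 71.97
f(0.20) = 48.05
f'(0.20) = 42.52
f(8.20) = 1642.61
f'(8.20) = 420.12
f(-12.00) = -560.00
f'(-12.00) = 206.00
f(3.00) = 280.00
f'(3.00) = 131.00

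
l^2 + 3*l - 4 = (l - 1)*(l + 4)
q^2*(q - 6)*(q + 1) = q^4 - 5*q^3 - 6*q^2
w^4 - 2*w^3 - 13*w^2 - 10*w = w*(w - 5)*(w + 1)*(w + 2)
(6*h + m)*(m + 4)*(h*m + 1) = 6*h^2*m^2 + 24*h^2*m + h*m^3 + 4*h*m^2 + 6*h*m + 24*h + m^2 + 4*m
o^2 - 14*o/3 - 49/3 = (o - 7)*(o + 7/3)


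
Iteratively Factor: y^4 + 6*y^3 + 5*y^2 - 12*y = (y + 4)*(y^3 + 2*y^2 - 3*y) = (y - 1)*(y + 4)*(y^2 + 3*y) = y*(y - 1)*(y + 4)*(y + 3)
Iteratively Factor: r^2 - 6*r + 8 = (r - 4)*(r - 2)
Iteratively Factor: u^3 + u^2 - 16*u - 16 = (u + 1)*(u^2 - 16) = (u - 4)*(u + 1)*(u + 4)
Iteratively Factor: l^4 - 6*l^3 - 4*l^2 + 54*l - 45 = (l - 3)*(l^3 - 3*l^2 - 13*l + 15) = (l - 5)*(l - 3)*(l^2 + 2*l - 3) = (l - 5)*(l - 3)*(l - 1)*(l + 3)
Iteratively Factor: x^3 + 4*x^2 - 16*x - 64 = (x + 4)*(x^2 - 16) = (x - 4)*(x + 4)*(x + 4)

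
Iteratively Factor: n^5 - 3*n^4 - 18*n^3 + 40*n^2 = (n)*(n^4 - 3*n^3 - 18*n^2 + 40*n) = n*(n - 5)*(n^3 + 2*n^2 - 8*n) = n*(n - 5)*(n - 2)*(n^2 + 4*n) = n^2*(n - 5)*(n - 2)*(n + 4)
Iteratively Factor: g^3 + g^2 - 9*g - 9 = (g - 3)*(g^2 + 4*g + 3) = (g - 3)*(g + 1)*(g + 3)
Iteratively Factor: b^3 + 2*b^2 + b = (b + 1)*(b^2 + b) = (b + 1)^2*(b)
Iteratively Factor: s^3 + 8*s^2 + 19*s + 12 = (s + 1)*(s^2 + 7*s + 12) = (s + 1)*(s + 4)*(s + 3)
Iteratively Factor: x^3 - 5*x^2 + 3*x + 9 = (x - 3)*(x^2 - 2*x - 3) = (x - 3)*(x + 1)*(x - 3)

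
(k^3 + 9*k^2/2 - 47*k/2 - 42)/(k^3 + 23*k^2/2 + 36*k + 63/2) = (k - 4)/(k + 3)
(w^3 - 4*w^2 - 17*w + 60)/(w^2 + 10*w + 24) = (w^2 - 8*w + 15)/(w + 6)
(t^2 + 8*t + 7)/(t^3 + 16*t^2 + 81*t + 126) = (t + 1)/(t^2 + 9*t + 18)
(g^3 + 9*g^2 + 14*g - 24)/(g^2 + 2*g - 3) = (g^2 + 10*g + 24)/(g + 3)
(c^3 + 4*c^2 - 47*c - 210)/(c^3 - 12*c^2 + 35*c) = (c^2 + 11*c + 30)/(c*(c - 5))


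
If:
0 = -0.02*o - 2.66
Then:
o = -133.00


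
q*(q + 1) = q^2 + q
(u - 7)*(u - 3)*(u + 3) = u^3 - 7*u^2 - 9*u + 63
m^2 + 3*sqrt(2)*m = m*(m + 3*sqrt(2))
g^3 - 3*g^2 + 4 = (g - 2)^2*(g + 1)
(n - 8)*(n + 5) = n^2 - 3*n - 40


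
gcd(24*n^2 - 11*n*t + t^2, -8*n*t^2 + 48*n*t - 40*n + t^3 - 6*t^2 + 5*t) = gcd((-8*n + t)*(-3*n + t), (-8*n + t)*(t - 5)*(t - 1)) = -8*n + t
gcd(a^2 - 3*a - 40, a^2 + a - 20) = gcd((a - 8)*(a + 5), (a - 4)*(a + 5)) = a + 5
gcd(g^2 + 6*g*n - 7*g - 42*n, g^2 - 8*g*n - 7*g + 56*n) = g - 7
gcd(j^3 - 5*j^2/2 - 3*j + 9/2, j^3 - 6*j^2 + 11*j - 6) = j^2 - 4*j + 3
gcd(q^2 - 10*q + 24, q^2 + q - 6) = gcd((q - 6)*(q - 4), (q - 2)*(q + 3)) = 1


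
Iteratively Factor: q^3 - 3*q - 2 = (q - 2)*(q^2 + 2*q + 1) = (q - 2)*(q + 1)*(q + 1)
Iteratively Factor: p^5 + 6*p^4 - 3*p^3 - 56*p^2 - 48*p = (p + 4)*(p^4 + 2*p^3 - 11*p^2 - 12*p) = p*(p + 4)*(p^3 + 2*p^2 - 11*p - 12) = p*(p + 1)*(p + 4)*(p^2 + p - 12) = p*(p - 3)*(p + 1)*(p + 4)*(p + 4)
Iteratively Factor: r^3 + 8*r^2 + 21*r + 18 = (r + 3)*(r^2 + 5*r + 6) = (r + 2)*(r + 3)*(r + 3)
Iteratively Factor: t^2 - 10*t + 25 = (t - 5)*(t - 5)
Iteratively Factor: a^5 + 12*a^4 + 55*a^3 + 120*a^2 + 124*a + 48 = (a + 3)*(a^4 + 9*a^3 + 28*a^2 + 36*a + 16) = (a + 2)*(a + 3)*(a^3 + 7*a^2 + 14*a + 8) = (a + 2)^2*(a + 3)*(a^2 + 5*a + 4) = (a + 2)^2*(a + 3)*(a + 4)*(a + 1)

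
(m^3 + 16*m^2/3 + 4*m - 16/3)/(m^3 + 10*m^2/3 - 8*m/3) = (m + 2)/m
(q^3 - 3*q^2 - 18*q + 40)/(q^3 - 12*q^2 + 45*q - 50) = (q + 4)/(q - 5)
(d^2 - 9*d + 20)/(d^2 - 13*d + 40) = (d - 4)/(d - 8)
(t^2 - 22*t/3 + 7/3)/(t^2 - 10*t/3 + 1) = (t - 7)/(t - 3)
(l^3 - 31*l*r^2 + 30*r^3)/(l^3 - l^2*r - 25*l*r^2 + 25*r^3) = (l + 6*r)/(l + 5*r)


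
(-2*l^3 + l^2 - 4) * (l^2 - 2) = -2*l^5 + l^4 + 4*l^3 - 6*l^2 + 8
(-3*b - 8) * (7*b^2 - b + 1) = -21*b^3 - 53*b^2 + 5*b - 8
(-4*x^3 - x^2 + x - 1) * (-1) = 4*x^3 + x^2 - x + 1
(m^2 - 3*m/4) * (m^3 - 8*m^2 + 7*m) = m^5 - 35*m^4/4 + 13*m^3 - 21*m^2/4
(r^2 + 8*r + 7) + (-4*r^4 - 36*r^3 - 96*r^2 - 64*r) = -4*r^4 - 36*r^3 - 95*r^2 - 56*r + 7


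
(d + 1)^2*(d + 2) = d^3 + 4*d^2 + 5*d + 2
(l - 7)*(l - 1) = l^2 - 8*l + 7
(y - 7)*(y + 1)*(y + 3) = y^3 - 3*y^2 - 25*y - 21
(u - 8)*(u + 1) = u^2 - 7*u - 8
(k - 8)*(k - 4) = k^2 - 12*k + 32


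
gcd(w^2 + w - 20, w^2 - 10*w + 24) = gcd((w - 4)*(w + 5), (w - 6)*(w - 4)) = w - 4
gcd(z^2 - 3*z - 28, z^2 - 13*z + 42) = z - 7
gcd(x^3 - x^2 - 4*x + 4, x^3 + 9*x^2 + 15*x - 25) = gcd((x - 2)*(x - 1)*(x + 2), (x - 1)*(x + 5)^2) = x - 1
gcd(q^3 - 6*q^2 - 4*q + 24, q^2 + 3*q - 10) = q - 2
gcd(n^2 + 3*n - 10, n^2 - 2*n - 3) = 1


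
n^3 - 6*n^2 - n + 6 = (n - 6)*(n - 1)*(n + 1)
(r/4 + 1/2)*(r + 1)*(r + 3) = r^3/4 + 3*r^2/2 + 11*r/4 + 3/2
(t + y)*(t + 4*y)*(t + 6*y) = t^3 + 11*t^2*y + 34*t*y^2 + 24*y^3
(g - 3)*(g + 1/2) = g^2 - 5*g/2 - 3/2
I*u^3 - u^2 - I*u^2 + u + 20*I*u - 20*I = (u - 4*I)*(u + 5*I)*(I*u - I)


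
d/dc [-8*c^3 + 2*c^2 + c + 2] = -24*c^2 + 4*c + 1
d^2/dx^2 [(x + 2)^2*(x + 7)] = 6*x + 22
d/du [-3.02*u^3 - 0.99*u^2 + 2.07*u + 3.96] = -9.06*u^2 - 1.98*u + 2.07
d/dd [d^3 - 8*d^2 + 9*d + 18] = 3*d^2 - 16*d + 9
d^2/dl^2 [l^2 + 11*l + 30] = 2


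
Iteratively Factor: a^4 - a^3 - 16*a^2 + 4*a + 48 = (a - 2)*(a^3 + a^2 - 14*a - 24) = (a - 2)*(a + 2)*(a^2 - a - 12) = (a - 4)*(a - 2)*(a + 2)*(a + 3)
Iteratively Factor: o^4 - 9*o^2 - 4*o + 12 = (o - 3)*(o^3 + 3*o^2 - 4) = (o - 3)*(o + 2)*(o^2 + o - 2) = (o - 3)*(o - 1)*(o + 2)*(o + 2)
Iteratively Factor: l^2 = (l)*(l)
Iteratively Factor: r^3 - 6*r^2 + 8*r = (r)*(r^2 - 6*r + 8) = r*(r - 2)*(r - 4)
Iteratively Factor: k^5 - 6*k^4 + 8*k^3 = (k)*(k^4 - 6*k^3 + 8*k^2) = k^2*(k^3 - 6*k^2 + 8*k) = k^2*(k - 2)*(k^2 - 4*k) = k^2*(k - 4)*(k - 2)*(k)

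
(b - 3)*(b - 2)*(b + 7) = b^3 + 2*b^2 - 29*b + 42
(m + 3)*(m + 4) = m^2 + 7*m + 12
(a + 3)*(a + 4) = a^2 + 7*a + 12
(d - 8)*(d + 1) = d^2 - 7*d - 8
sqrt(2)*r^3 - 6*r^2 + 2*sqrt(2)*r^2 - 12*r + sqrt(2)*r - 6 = (r + 1)*(r - 3*sqrt(2))*(sqrt(2)*r + sqrt(2))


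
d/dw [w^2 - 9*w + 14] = 2*w - 9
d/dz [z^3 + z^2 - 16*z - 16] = 3*z^2 + 2*z - 16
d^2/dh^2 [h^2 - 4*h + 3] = 2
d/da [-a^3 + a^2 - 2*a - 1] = -3*a^2 + 2*a - 2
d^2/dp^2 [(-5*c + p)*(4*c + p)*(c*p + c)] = 2*c*(-c + 3*p + 1)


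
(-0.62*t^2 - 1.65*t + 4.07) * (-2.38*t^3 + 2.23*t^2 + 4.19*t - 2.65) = 1.4756*t^5 + 2.5444*t^4 - 15.9639*t^3 + 3.8056*t^2 + 21.4258*t - 10.7855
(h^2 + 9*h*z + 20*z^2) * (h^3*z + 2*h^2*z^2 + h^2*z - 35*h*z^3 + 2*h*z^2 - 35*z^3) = h^5*z + 11*h^4*z^2 + h^4*z + 3*h^3*z^3 + 11*h^3*z^2 - 275*h^2*z^4 + 3*h^2*z^3 - 700*h*z^5 - 275*h*z^4 - 700*z^5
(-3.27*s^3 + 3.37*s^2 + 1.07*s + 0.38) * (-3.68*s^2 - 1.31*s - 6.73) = 12.0336*s^5 - 8.1179*s^4 + 13.6548*s^3 - 25.4802*s^2 - 7.6989*s - 2.5574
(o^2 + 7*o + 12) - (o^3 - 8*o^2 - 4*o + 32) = -o^3 + 9*o^2 + 11*o - 20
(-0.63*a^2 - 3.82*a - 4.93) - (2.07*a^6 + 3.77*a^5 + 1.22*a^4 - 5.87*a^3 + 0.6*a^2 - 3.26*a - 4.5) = -2.07*a^6 - 3.77*a^5 - 1.22*a^4 + 5.87*a^3 - 1.23*a^2 - 0.56*a - 0.43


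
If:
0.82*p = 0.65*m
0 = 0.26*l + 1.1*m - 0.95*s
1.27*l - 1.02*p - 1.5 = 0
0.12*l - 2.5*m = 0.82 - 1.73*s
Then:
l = 0.54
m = -1.00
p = -0.79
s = -1.01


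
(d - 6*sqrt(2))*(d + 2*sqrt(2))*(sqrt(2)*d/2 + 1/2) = sqrt(2)*d^3/2 - 7*d^2/2 - 14*sqrt(2)*d - 12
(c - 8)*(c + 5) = c^2 - 3*c - 40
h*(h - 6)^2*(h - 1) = h^4 - 13*h^3 + 48*h^2 - 36*h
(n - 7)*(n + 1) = n^2 - 6*n - 7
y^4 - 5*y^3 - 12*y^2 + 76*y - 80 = (y - 5)*(y - 2)^2*(y + 4)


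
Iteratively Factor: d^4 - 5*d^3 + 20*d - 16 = (d - 4)*(d^3 - d^2 - 4*d + 4) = (d - 4)*(d + 2)*(d^2 - 3*d + 2) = (d - 4)*(d - 2)*(d + 2)*(d - 1)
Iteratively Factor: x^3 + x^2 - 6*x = (x + 3)*(x^2 - 2*x) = (x - 2)*(x + 3)*(x)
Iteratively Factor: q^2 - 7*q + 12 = (q - 4)*(q - 3)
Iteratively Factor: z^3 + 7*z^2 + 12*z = (z)*(z^2 + 7*z + 12) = z*(z + 3)*(z + 4)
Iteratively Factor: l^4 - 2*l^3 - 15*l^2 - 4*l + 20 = (l - 5)*(l^3 + 3*l^2 - 4) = (l - 5)*(l + 2)*(l^2 + l - 2) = (l - 5)*(l - 1)*(l + 2)*(l + 2)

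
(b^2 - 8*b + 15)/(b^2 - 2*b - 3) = (b - 5)/(b + 1)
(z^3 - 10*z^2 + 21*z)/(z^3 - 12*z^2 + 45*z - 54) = z*(z - 7)/(z^2 - 9*z + 18)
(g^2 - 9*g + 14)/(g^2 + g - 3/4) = 4*(g^2 - 9*g + 14)/(4*g^2 + 4*g - 3)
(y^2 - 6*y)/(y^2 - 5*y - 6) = y/(y + 1)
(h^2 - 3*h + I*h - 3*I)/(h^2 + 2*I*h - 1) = (h - 3)/(h + I)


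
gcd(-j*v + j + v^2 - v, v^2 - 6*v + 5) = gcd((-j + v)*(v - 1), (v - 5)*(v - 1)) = v - 1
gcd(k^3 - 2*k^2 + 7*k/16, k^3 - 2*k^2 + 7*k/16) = k^3 - 2*k^2 + 7*k/16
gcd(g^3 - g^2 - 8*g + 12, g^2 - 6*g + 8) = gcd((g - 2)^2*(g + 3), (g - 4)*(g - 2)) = g - 2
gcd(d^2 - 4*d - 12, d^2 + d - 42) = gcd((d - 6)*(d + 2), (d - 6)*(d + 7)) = d - 6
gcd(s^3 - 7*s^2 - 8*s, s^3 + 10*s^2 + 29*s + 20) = s + 1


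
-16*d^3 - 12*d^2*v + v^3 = (-4*d + v)*(2*d + v)^2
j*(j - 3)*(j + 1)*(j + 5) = j^4 + 3*j^3 - 13*j^2 - 15*j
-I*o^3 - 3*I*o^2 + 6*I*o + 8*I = (o - 2)*(o + 4)*(-I*o - I)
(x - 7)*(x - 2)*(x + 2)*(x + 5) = x^4 - 2*x^3 - 39*x^2 + 8*x + 140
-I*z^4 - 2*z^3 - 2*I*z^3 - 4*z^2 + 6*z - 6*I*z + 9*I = (z - 1)*(z + 3)*(z - 3*I)*(-I*z + 1)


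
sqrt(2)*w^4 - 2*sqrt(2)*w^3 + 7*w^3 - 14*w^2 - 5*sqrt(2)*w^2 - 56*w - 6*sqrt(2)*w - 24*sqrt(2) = (w - 4)*(w + 2)*(w + 3*sqrt(2))*(sqrt(2)*w + 1)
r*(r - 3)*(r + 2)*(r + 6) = r^4 + 5*r^3 - 12*r^2 - 36*r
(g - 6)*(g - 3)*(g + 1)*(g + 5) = g^4 - 3*g^3 - 31*g^2 + 63*g + 90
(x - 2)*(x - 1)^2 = x^3 - 4*x^2 + 5*x - 2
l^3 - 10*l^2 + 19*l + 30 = (l - 6)*(l - 5)*(l + 1)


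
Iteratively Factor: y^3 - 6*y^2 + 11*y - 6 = (y - 3)*(y^2 - 3*y + 2) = (y - 3)*(y - 2)*(y - 1)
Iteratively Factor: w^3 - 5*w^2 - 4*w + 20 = (w - 2)*(w^2 - 3*w - 10) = (w - 2)*(w + 2)*(w - 5)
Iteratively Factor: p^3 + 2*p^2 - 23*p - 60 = (p - 5)*(p^2 + 7*p + 12) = (p - 5)*(p + 4)*(p + 3)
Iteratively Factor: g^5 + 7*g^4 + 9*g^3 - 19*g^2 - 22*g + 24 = (g + 4)*(g^4 + 3*g^3 - 3*g^2 - 7*g + 6) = (g + 3)*(g + 4)*(g^3 - 3*g + 2) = (g + 2)*(g + 3)*(g + 4)*(g^2 - 2*g + 1) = (g - 1)*(g + 2)*(g + 3)*(g + 4)*(g - 1)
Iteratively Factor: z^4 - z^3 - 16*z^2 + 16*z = (z + 4)*(z^3 - 5*z^2 + 4*z) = z*(z + 4)*(z^2 - 5*z + 4) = z*(z - 1)*(z + 4)*(z - 4)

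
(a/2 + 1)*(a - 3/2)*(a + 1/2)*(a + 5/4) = a^4/2 + 9*a^3/8 - 3*a^2/4 - 79*a/32 - 15/16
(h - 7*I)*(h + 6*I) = h^2 - I*h + 42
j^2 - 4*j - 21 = (j - 7)*(j + 3)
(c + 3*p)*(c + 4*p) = c^2 + 7*c*p + 12*p^2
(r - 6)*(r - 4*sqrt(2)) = r^2 - 6*r - 4*sqrt(2)*r + 24*sqrt(2)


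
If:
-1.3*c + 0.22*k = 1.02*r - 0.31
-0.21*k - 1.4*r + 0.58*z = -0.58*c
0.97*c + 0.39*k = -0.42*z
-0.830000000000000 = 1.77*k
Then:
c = -0.07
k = -0.47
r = 0.29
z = 0.59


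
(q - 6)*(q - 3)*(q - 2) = q^3 - 11*q^2 + 36*q - 36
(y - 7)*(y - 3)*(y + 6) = y^3 - 4*y^2 - 39*y + 126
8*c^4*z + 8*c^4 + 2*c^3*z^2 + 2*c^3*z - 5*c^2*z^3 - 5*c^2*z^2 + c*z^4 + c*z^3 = (-4*c + z)*(-2*c + z)*(c + z)*(c*z + c)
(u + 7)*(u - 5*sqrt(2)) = u^2 - 5*sqrt(2)*u + 7*u - 35*sqrt(2)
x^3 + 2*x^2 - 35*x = x*(x - 5)*(x + 7)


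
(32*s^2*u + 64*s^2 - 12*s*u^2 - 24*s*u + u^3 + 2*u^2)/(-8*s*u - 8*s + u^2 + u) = (-4*s*u - 8*s + u^2 + 2*u)/(u + 1)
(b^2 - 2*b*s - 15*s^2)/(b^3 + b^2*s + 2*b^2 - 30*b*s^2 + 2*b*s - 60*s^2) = (b + 3*s)/(b^2 + 6*b*s + 2*b + 12*s)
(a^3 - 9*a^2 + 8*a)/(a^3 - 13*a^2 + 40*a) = (a - 1)/(a - 5)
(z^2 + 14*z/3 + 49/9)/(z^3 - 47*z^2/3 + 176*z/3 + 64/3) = (9*z^2 + 42*z + 49)/(3*(3*z^3 - 47*z^2 + 176*z + 64))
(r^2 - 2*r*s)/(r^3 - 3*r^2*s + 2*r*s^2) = 1/(r - s)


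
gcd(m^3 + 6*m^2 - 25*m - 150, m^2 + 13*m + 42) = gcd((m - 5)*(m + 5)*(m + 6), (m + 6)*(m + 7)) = m + 6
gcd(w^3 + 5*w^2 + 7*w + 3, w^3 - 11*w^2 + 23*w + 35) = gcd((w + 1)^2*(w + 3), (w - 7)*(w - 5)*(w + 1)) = w + 1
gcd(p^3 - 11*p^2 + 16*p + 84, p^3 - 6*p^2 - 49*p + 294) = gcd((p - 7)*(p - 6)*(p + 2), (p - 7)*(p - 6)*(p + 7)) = p^2 - 13*p + 42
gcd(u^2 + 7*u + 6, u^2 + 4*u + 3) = u + 1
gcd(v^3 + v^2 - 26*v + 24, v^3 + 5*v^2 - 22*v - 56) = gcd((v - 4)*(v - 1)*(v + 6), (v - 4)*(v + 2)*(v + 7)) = v - 4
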